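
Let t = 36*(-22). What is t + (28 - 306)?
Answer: -1070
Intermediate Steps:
t = -792
t + (28 - 306) = -792 + (28 - 306) = -792 - 278 = -1070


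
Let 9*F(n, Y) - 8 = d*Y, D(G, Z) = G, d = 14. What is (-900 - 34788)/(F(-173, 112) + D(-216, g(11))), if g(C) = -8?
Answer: 40149/46 ≈ 872.80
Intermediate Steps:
F(n, Y) = 8/9 + 14*Y/9 (F(n, Y) = 8/9 + (14*Y)/9 = 8/9 + 14*Y/9)
(-900 - 34788)/(F(-173, 112) + D(-216, g(11))) = (-900 - 34788)/((8/9 + (14/9)*112) - 216) = -35688/((8/9 + 1568/9) - 216) = -35688/(1576/9 - 216) = -35688/(-368/9) = -35688*(-9/368) = 40149/46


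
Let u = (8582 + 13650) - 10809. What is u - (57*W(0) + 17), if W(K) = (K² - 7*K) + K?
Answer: 11406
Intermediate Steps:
W(K) = K² - 6*K
u = 11423 (u = 22232 - 10809 = 11423)
u - (57*W(0) + 17) = 11423 - (57*(0*(-6 + 0)) + 17) = 11423 - (57*(0*(-6)) + 17) = 11423 - (57*0 + 17) = 11423 - (0 + 17) = 11423 - 1*17 = 11423 - 17 = 11406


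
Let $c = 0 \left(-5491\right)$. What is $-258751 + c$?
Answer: $-258751$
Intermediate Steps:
$c = 0$
$-258751 + c = -258751 + 0 = -258751$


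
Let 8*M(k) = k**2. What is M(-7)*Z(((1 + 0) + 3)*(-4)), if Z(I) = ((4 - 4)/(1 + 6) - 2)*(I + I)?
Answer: 392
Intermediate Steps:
M(k) = k**2/8
Z(I) = -4*I (Z(I) = (0/7 - 2)*(2*I) = (0*(1/7) - 2)*(2*I) = (0 - 2)*(2*I) = -4*I)
M(-7)*Z(((1 + 0) + 3)*(-4)) = ((1/8)*(-7)**2)*(-4*((1 + 0) + 3)*(-4)) = ((1/8)*49)*(-4*(1 + 3)*(-4)) = 49*(-16*(-4))/8 = 49*(-4*(-16))/8 = (49/8)*64 = 392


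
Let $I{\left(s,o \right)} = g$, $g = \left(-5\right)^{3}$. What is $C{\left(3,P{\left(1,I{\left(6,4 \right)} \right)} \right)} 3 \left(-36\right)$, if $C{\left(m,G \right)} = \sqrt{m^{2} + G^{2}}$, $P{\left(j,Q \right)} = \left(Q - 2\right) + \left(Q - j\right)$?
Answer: $- 108 \sqrt{64018} \approx -27326.0$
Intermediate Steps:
$g = -125$
$I{\left(s,o \right)} = -125$
$P{\left(j,Q \right)} = -2 - j + 2 Q$ ($P{\left(j,Q \right)} = \left(-2 + Q\right) + \left(Q - j\right) = -2 - j + 2 Q$)
$C{\left(m,G \right)} = \sqrt{G^{2} + m^{2}}$
$C{\left(3,P{\left(1,I{\left(6,4 \right)} \right)} \right)} 3 \left(-36\right) = \sqrt{\left(-2 - 1 + 2 \left(-125\right)\right)^{2} + 3^{2}} \cdot 3 \left(-36\right) = \sqrt{\left(-2 - 1 - 250\right)^{2} + 9} \cdot 3 \left(-36\right) = \sqrt{\left(-253\right)^{2} + 9} \cdot 3 \left(-36\right) = \sqrt{64009 + 9} \cdot 3 \left(-36\right) = \sqrt{64018} \cdot 3 \left(-36\right) = 3 \sqrt{64018} \left(-36\right) = - 108 \sqrt{64018}$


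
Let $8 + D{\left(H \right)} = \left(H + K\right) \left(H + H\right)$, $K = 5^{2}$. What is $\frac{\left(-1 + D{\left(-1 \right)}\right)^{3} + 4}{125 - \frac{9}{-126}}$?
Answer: $- \frac{2592646}{1751} \approx -1480.7$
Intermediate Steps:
$K = 25$
$D{\left(H \right)} = -8 + 2 H \left(25 + H\right)$ ($D{\left(H \right)} = -8 + \left(H + 25\right) \left(H + H\right) = -8 + \left(25 + H\right) 2 H = -8 + 2 H \left(25 + H\right)$)
$\frac{\left(-1 + D{\left(-1 \right)}\right)^{3} + 4}{125 - \frac{9}{-126}} = \frac{\left(-1 + \left(-8 + 2 \left(-1\right)^{2} + 50 \left(-1\right)\right)\right)^{3} + 4}{125 - \frac{9}{-126}} = \frac{\left(-1 - 56\right)^{3} + 4}{125 - - \frac{1}{14}} = \frac{\left(-1 - 56\right)^{3} + 4}{125 + \frac{1}{14}} = \frac{\left(-1 - 56\right)^{3} + 4}{\frac{1751}{14}} = \frac{14 \left(\left(-57\right)^{3} + 4\right)}{1751} = \frac{14 \left(-185193 + 4\right)}{1751} = \frac{14}{1751} \left(-185189\right) = - \frac{2592646}{1751}$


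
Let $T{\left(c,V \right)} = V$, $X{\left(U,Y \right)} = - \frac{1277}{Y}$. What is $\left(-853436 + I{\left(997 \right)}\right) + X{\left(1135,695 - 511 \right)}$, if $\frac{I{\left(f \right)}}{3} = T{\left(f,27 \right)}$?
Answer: $- \frac{157018597}{184} \approx -8.5336 \cdot 10^{5}$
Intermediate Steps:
$I{\left(f \right)} = 81$ ($I{\left(f \right)} = 3 \cdot 27 = 81$)
$\left(-853436 + I{\left(997 \right)}\right) + X{\left(1135,695 - 511 \right)} = \left(-853436 + 81\right) - \frac{1277}{695 - 511} = -853355 - \frac{1277}{695 - 511} = -853355 - \frac{1277}{184} = - \frac{157018597}{184}$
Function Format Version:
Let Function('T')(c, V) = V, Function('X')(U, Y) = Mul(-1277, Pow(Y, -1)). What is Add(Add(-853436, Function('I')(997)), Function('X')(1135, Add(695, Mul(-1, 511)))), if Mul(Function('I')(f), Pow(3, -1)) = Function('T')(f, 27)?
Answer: Rational(-157018597, 184) ≈ -8.5336e+5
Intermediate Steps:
Function('I')(f) = 81 (Function('I')(f) = Mul(3, 27) = 81)
Add(Add(-853436, Function('I')(997)), Function('X')(1135, Add(695, Mul(-1, 511)))) = Add(Add(-853436, 81), Mul(-1277, Pow(Add(695, Mul(-1, 511)), -1))) = Add(-853355, Mul(-1277, Pow(Add(695, -511), -1))) = Add(-853355, Mul(-1277, Pow(184, -1))) = Add(-853355, Mul(-1277, Rational(1, 184))) = Add(-853355, Rational(-1277, 184)) = Rational(-157018597, 184)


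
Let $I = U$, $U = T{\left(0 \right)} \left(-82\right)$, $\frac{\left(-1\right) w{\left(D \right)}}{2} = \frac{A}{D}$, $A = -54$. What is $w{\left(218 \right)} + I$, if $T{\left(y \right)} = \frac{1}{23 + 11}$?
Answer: $- \frac{3551}{1853} \approx -1.9164$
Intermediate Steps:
$T{\left(y \right)} = \frac{1}{34}$
$w{\left(D \right)} = \frac{108}{D}$ ($w{\left(D \right)} = - 2 \left(- \frac{54}{D}\right) = \frac{108}{D}$)
$U = - \frac{41}{17}$ ($U = \frac{1}{34} \left(-82\right) = - \frac{41}{17} \approx -2.4118$)
$I = - \frac{41}{17} \approx -2.4118$
$w{\left(218 \right)} + I = \frac{108}{218} - \frac{41}{17} = 108 \cdot \frac{1}{218} - \frac{41}{17} = \frac{54}{109} - \frac{41}{17} = - \frac{3551}{1853}$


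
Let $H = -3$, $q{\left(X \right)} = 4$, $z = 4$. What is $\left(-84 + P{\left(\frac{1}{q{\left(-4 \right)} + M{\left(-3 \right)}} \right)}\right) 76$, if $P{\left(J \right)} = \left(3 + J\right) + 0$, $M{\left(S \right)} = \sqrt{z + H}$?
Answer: $- \frac{30704}{5} \approx -6140.8$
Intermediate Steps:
$M{\left(S \right)} = 1$ ($M{\left(S \right)} = \sqrt{4 - 3} = \sqrt{1} = 1$)
$P{\left(J \right)} = 3 + J$
$\left(-84 + P{\left(\frac{1}{q{\left(-4 \right)} + M{\left(-3 \right)}} \right)}\right) 76 = \left(-84 + \left(3 + \frac{1}{4 + 1}\right)\right) 76 = \left(-84 + \left(3 + \frac{1}{5}\right)\right) 76 = \left(-84 + \frac{16}{5}\right) 76 = \left(- \frac{404}{5}\right) 76 = - \frac{30704}{5}$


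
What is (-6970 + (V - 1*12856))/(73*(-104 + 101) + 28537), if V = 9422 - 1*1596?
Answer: -6000/14159 ≈ -0.42376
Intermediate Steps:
V = 7826 (V = 9422 - 1596 = 7826)
(-6970 + (V - 1*12856))/(73*(-104 + 101) + 28537) = (-6970 + (7826 - 1*12856))/(73*(-104 + 101) + 28537) = (-6970 + (7826 - 12856))/(73*(-3) + 28537) = (-6970 - 5030)/(-219 + 28537) = -12000/28318 = -12000*1/28318 = -6000/14159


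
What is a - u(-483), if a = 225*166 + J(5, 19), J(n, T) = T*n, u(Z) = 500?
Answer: 36945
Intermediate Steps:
a = 37445 (a = 225*166 + 19*5 = 37350 + 95 = 37445)
a - u(-483) = 37445 - 1*500 = 37445 - 500 = 36945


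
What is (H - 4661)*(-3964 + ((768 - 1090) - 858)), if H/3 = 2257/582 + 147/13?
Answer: 29938458084/1261 ≈ 2.3742e+7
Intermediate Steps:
H = 114895/2522 (H = 3*(2257/582 + 147/13) = 3*(114895/7566) = 114895/2522 ≈ 45.557)
(H - 4661)*(-3964 + ((768 - 1090) - 858)) = (114895/2522 - 4661)*(-3964 + ((768 - 1090) - 858)) = -11640147*(-3964 + (-322 - 858))/2522 = -11640147*(-3964 - 1180)/2522 = -11640147/2522*(-5144) = 29938458084/1261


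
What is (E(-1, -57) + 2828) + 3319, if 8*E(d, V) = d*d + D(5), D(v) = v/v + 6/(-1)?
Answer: 12293/2 ≈ 6146.5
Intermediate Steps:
D(v) = -5 (D(v) = 1 + 6*(-1) = 1 - 6 = -5)
E(d, V) = -5/8 + d**2/8 (E(d, V) = (d*d - 5)/8 = (d**2 - 5)/8 = (-5 + d**2)/8 = -5/8 + d**2/8)
(E(-1, -57) + 2828) + 3319 = ((-5/8 + (1/8)*(-1)**2) + 2828) + 3319 = ((-5/8 + (1/8)*1) + 2828) + 3319 = ((-5/8 + 1/8) + 2828) + 3319 = (-1/2 + 2828) + 3319 = 5655/2 + 3319 = 12293/2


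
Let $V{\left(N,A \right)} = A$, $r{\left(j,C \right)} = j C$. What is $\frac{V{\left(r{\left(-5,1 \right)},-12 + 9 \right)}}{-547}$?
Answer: $\frac{3}{547} \approx 0.0054845$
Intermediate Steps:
$r{\left(j,C \right)} = C j$
$\frac{V{\left(r{\left(-5,1 \right)},-12 + 9 \right)}}{-547} = \frac{-12 + 9}{-547} = \left(-3\right) \left(- \frac{1}{547}\right) = \frac{3}{547}$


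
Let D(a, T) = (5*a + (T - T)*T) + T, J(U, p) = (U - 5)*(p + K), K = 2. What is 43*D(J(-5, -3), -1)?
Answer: 2107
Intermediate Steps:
J(U, p) = (-5 + U)*(2 + p) (J(U, p) = (U - 5)*(p + 2) = (-5 + U)*(2 + p))
D(a, T) = T + 5*a (D(a, T) = (5*a + 0*T) + T = (5*a + 0) + T = 5*a + T = T + 5*a)
43*D(J(-5, -3), -1) = 43*(-1 + 5*(-10 - 5*(-3) + 2*(-5) - 5*(-3))) = 43*(-1 + 5*(-10 + 15 - 10 + 15)) = 43*(-1 + 5*10) = 43*(-1 + 50) = 43*49 = 2107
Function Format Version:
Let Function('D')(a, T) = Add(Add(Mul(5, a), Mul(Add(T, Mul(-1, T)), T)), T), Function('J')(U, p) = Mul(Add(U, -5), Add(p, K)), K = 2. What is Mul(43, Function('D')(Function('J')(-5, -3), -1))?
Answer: 2107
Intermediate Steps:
Function('J')(U, p) = Mul(Add(-5, U), Add(2, p)) (Function('J')(U, p) = Mul(Add(U, -5), Add(p, 2)) = Mul(Add(-5, U), Add(2, p)))
Function('D')(a, T) = Add(T, Mul(5, a)) (Function('D')(a, T) = Add(Add(Mul(5, a), Mul(0, T)), T) = Add(Add(Mul(5, a), 0), T) = Add(Mul(5, a), T) = Add(T, Mul(5, a)))
Mul(43, Function('D')(Function('J')(-5, -3), -1)) = Mul(43, Add(-1, Mul(5, Add(-10, Mul(-5, -3), Mul(2, -5), Mul(-5, -3))))) = Mul(43, Add(-1, Mul(5, Add(-10, 15, -10, 15)))) = Mul(43, Add(-1, Mul(5, 10))) = Mul(43, Add(-1, 50)) = Mul(43, 49) = 2107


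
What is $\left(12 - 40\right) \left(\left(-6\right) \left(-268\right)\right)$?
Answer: $-45024$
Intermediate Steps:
$\left(12 - 40\right) \left(\left(-6\right) \left(-268\right)\right) = \left(12 - 40\right) 1608 = \left(-28\right) 1608 = -45024$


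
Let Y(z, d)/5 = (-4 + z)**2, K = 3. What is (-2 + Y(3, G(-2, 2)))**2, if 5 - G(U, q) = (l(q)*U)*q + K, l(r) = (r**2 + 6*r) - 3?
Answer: 9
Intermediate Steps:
l(r) = -3 + r**2 + 6*r
G(U, q) = 2 - U*q*(-3 + q**2 + 6*q) (G(U, q) = 5 - (((-3 + q**2 + 6*q)*U)*q + 3) = 5 - ((U*(-3 + q**2 + 6*q))*q + 3) = 5 - (U*q*(-3 + q**2 + 6*q) + 3) = 5 - (3 + U*q*(-3 + q**2 + 6*q)) = 5 + (-3 - U*q*(-3 + q**2 + 6*q)) = 2 - U*q*(-3 + q**2 + 6*q))
Y(z, d) = 5*(-4 + z)**2
(-2 + Y(3, G(-2, 2)))**2 = (-2 + 5*(-4 + 3)**2)**2 = (-2 + 5*(-1)**2)**2 = (-2 + 5*1)**2 = (-2 + 5)**2 = 3**2 = 9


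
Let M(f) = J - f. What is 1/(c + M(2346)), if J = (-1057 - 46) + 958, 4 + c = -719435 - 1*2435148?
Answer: -1/3157078 ≈ -3.1675e-7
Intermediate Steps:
c = -3154587 (c = -4 + (-719435 - 1*2435148) = -4 + (-719435 - 2435148) = -4 - 3154583 = -3154587)
J = -145 (J = -1103 + 958 = -145)
M(f) = -145 - f
1/(c + M(2346)) = 1/(-3154587 + (-145 - 1*2346)) = 1/(-3154587 + (-145 - 2346)) = 1/(-3154587 - 2491) = 1/(-3157078) = -1/3157078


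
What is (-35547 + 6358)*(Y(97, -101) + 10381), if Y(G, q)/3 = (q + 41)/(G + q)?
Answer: -304324514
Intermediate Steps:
Y(G, q) = 3*(41 + q)/(G + q) (Y(G, q) = 3*((q + 41)/(G + q)) = 3*((41 + q)/(G + q)) = 3*(41 + q)/(G + q))
(-35547 + 6358)*(Y(97, -101) + 10381) = (-35547 + 6358)*(3*(41 - 101)/(97 - 101) + 10381) = -29189*(3*(-60)/(-4) + 10381) = -29189*(3*(-¼)*(-60) + 10381) = -29189*(45 + 10381) = -29189*10426 = -304324514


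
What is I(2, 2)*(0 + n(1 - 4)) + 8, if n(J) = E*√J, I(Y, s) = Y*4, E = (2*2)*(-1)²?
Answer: 8 + 32*I*√3 ≈ 8.0 + 55.426*I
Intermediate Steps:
E = 4 (E = 4*1 = 4)
I(Y, s) = 4*Y
n(J) = 4*√J
I(2, 2)*(0 + n(1 - 4)) + 8 = (4*2)*(0 + 4*√(1 - 4)) + 8 = 8*(0 + 4*√(-3)) + 8 = 8*(0 + 4*(I*√3)) + 8 = 8*(0 + 4*I*√3) + 8 = 8*(4*I*√3) + 8 = 32*I*√3 + 8 = 8 + 32*I*√3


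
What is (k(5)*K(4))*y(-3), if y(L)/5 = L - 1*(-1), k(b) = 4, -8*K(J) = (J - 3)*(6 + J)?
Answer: 50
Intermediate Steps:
K(J) = -(-3 + J)*(6 + J)/8 (K(J) = -(J - 3)*(6 + J)/8 = -(-3 + J)*(6 + J)/8)
y(L) = 5 + 5*L (y(L) = 5*(L - 1*(-1)) = 5*(L + 1) = 5*(1 + L) = 5 + 5*L)
(k(5)*K(4))*y(-3) = (4*(9/4 - 3/8*4 - ⅛*4²))*(5 + 5*(-3)) = (4*(9/4 - 3/2 - ⅛*16))*(5 - 15) = (4*(9/4 - 3/2 - 2))*(-10) = (4*(-5/4))*(-10) = -5*(-10) = 50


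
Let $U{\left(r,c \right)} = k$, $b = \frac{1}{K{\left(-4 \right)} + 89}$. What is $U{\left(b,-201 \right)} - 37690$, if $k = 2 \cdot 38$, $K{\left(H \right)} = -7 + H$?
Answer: $-37614$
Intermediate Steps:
$k = 76$
$b = \frac{1}{78}$ ($b = \frac{1}{\left(-7 - 4\right) + 89} = \frac{1}{-11 + 89} = \frac{1}{78} \approx 0.012821$)
$U{\left(r,c \right)} = 76$
$U{\left(b,-201 \right)} - 37690 = 76 - 37690 = -37614$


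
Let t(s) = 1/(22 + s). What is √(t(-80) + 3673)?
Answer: √12355914/58 ≈ 60.605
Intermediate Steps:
√(t(-80) + 3673) = √(1/(22 - 80) + 3673) = √(1/(-58) + 3673) = √(-1/58 + 3673) = √(213033/58) = √12355914/58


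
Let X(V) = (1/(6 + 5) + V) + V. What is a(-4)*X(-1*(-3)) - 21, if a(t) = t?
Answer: -499/11 ≈ -45.364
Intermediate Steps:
X(V) = 1/11 + 2*V (X(V) = (1/11 + V) + V = 1/11 + 2*V)
a(-4)*X(-1*(-3)) - 21 = -4*(1/11 + 2*(-1*(-3))) - 21 = -4*(1/11 + 2*3) - 21 = -4*(1/11 + 6) - 21 = -4*67/11 - 21 = -268/11 - 21 = -499/11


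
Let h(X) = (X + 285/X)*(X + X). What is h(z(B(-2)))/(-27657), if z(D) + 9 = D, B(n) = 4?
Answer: -620/27657 ≈ -0.022417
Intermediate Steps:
z(D) = -9 + D
h(X) = 2*X*(X + 285/X) (h(X) = (X + 285/X)*(2*X) = 2*X*(X + 285/X))
h(z(B(-2)))/(-27657) = (570 + 2*(-9 + 4)²)/(-27657) = (570 + 2*(-5)²)*(-1/27657) = (570 + 2*25)*(-1/27657) = (570 + 50)*(-1/27657) = 620*(-1/27657) = -620/27657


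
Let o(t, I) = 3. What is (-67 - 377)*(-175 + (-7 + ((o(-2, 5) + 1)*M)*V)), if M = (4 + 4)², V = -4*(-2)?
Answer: -828504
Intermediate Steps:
V = 8
M = 64 (M = 8² = 64)
(-67 - 377)*(-175 + (-7 + ((o(-2, 5) + 1)*M)*V)) = (-67 - 377)*(-175 + (-7 + ((3 + 1)*64)*8)) = -444*(-175 + (-7 + (4*64)*8)) = -444*(-175 + (-7 + 256*8)) = -444*(-175 + (-7 + 2048)) = -444*(-175 + 2041) = -444*1866 = -828504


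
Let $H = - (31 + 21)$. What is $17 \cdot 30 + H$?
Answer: $458$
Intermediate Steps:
$H = -52$ ($H = \left(-1\right) 52 = -52$)
$17 \cdot 30 + H = 17 \cdot 30 - 52 = 510 - 52 = 458$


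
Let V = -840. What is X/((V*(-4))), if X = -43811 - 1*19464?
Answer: -12655/672 ≈ -18.832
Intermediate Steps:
X = -63275 (X = -43811 - 19464 = -63275)
X/((V*(-4))) = -63275/((-840*(-4))) = -63275/3360 = -63275*1/3360 = -12655/672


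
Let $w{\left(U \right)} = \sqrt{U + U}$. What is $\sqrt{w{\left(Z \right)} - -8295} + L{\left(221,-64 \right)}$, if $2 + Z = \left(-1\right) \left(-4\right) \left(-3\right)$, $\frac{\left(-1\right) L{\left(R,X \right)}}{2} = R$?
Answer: $-442 + \sqrt{8295 + 2 i \sqrt{7}} \approx -350.92 + 0.02905 i$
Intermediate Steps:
$L{\left(R,X \right)} = - 2 R$
$Z = -14$ ($Z = -2 + \left(-1\right) \left(-4\right) \left(-3\right) = -2 + 4 \left(-3\right) = -2 - 12 = -14$)
$w{\left(U \right)} = \sqrt{2} \sqrt{U}$ ($w{\left(U \right)} = \sqrt{2 U} = \sqrt{2} \sqrt{U}$)
$\sqrt{w{\left(Z \right)} - -8295} + L{\left(221,-64 \right)} = \sqrt{\sqrt{2} \sqrt{-14} - -8295} - 442 = \sqrt{\sqrt{2} i \sqrt{14} + \left(-1669 + 9964\right)} - 442 = \sqrt{2 i \sqrt{7} + 8295} - 442 = \sqrt{8295 + 2 i \sqrt{7}} - 442 = -442 + \sqrt{8295 + 2 i \sqrt{7}}$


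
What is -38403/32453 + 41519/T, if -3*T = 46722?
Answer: -114441437/29730766 ≈ -3.8493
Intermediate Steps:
T = -15574 (T = -1/3*46722 = -15574)
-38403/32453 + 41519/T = -38403/32453 + 41519/(-15574) = -38403*1/32453 + 41519*(-1/15574) = -2259/1909 - 41519/15574 = -114441437/29730766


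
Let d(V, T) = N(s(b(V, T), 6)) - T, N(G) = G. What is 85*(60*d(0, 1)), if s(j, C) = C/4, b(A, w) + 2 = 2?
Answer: 2550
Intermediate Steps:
b(A, w) = 0 (b(A, w) = -2 + 2 = 0)
s(j, C) = C/4 (s(j, C) = C*(¼) = C/4)
d(V, T) = 3/2 - T (d(V, T) = (¼)*6 - T = 3/2 - T)
85*(60*d(0, 1)) = 85*(60*(3/2 - 1*1)) = 85*(60*(3/2 - 1)) = 85*(60*(½)) = 85*30 = 2550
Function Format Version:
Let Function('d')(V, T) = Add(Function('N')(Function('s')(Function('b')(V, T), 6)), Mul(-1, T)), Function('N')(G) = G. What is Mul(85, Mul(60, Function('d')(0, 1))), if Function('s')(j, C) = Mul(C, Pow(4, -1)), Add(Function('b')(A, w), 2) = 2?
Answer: 2550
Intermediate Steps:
Function('b')(A, w) = 0 (Function('b')(A, w) = Add(-2, 2) = 0)
Function('s')(j, C) = Mul(Rational(1, 4), C) (Function('s')(j, C) = Mul(C, Rational(1, 4)) = Mul(Rational(1, 4), C))
Function('d')(V, T) = Add(Rational(3, 2), Mul(-1, T)) (Function('d')(V, T) = Add(Mul(Rational(1, 4), 6), Mul(-1, T)) = Add(Rational(3, 2), Mul(-1, T)))
Mul(85, Mul(60, Function('d')(0, 1))) = Mul(85, Mul(60, Add(Rational(3, 2), Mul(-1, 1)))) = Mul(85, Mul(60, Add(Rational(3, 2), -1))) = Mul(85, Mul(60, Rational(1, 2))) = Mul(85, 30) = 2550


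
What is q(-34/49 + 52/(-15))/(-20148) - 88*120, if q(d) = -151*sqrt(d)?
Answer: -10560 + 151*I*sqrt(45870)/2115540 ≈ -10560.0 + 0.015287*I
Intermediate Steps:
q(-34/49 + 52/(-15))/(-20148) - 88*120 = -151*sqrt(-34/49 + 52/(-15))/(-20148) - 88*120 = -151*sqrt(-34*1/49 + 52*(-1/15))*(-1/20148) - 10560 = -151*sqrt(-34/49 - 52/15)*(-1/20148) - 10560 = -151*I*sqrt(45870)/105*(-1/20148) - 10560 = 151*I*sqrt(45870)/2115540 - 10560 = -10560 + 151*I*sqrt(45870)/2115540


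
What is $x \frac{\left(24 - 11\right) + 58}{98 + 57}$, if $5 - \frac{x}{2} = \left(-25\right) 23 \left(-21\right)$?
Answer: $- \frac{342788}{31} \approx -11058.0$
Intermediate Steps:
$x = -24140$ ($x = 10 - 2 \left(-25\right) 23 \left(-21\right) = 10 - 2 \left(\left(-575\right) \left(-21\right)\right) = 10 - 24150 = -24140$)
$x \frac{\left(24 - 11\right) + 58}{98 + 57} = - 24140 \frac{\left(24 - 11\right) + 58}{98 + 57} = - 24140 \frac{\left(24 - 11\right) + 58}{155} = - 24140 \left(13 + 58\right) \frac{1}{155} = - 24140 \cdot 71 \cdot \frac{1}{155} = \left(-24140\right) \frac{71}{155} = - \frac{342788}{31}$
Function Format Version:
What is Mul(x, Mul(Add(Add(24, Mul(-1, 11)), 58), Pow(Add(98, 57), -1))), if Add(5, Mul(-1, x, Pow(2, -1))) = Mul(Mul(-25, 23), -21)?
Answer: Rational(-342788, 31) ≈ -11058.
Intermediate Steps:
x = -24140 (x = Add(10, Mul(-2, Mul(Mul(-25, 23), -21))) = Add(10, Mul(-2, Mul(-575, -21))) = Add(10, Mul(-2, 12075)) = Add(10, -24150) = -24140)
Mul(x, Mul(Add(Add(24, Mul(-1, 11)), 58), Pow(Add(98, 57), -1))) = Mul(-24140, Mul(Add(Add(24, Mul(-1, 11)), 58), Pow(Add(98, 57), -1))) = Mul(-24140, Mul(Add(Add(24, -11), 58), Pow(155, -1))) = Mul(-24140, Mul(Add(13, 58), Rational(1, 155))) = Mul(-24140, Mul(71, Rational(1, 155))) = Mul(-24140, Rational(71, 155)) = Rational(-342788, 31)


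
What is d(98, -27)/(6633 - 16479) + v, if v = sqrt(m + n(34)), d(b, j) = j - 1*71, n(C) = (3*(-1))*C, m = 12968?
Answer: 49/4923 + sqrt(12866) ≈ 113.44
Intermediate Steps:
n(C) = -3*C
d(b, j) = -71 + j (d(b, j) = j - 71 = -71 + j)
v = sqrt(12866) (v = sqrt(12968 - 3*34) = sqrt(12968 - 102) = sqrt(12866) ≈ 113.43)
d(98, -27)/(6633 - 16479) + v = (-71 - 27)/(6633 - 16479) + sqrt(12866) = -98/(-9846) + sqrt(12866) = -98*(-1/9846) + sqrt(12866) = 49/4923 + sqrt(12866)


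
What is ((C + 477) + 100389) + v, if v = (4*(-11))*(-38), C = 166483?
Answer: 269021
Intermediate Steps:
v = 1672 (v = -44*(-38) = 1672)
((C + 477) + 100389) + v = ((166483 + 477) + 100389) + 1672 = (166960 + 100389) + 1672 = 267349 + 1672 = 269021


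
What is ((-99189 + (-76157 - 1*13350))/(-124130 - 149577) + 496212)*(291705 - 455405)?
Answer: -22233224333146000/273707 ≈ -8.1230e+10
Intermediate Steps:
((-99189 + (-76157 - 1*13350))/(-124130 - 149577) + 496212)*(291705 - 455405) = ((-99189 + (-76157 - 13350))/(-273707) + 496212)*(-163700) = ((-99189 - 89507)*(-1/273707) + 496212)*(-163700) = (-188696*(-1/273707) + 496212)*(-163700) = (188696/273707 + 496212)*(-163700) = (135816886580/273707)*(-163700) = -22233224333146000/273707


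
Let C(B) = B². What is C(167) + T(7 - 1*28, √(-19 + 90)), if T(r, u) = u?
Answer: 27889 + √71 ≈ 27897.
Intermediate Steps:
C(167) + T(7 - 1*28, √(-19 + 90)) = 167² + √(-19 + 90) = 27889 + √71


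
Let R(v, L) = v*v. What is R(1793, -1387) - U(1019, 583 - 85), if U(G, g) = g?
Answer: 3214351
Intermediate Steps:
R(v, L) = v**2
R(1793, -1387) - U(1019, 583 - 85) = 1793**2 - (583 - 85) = 3214849 - 1*498 = 3214849 - 498 = 3214351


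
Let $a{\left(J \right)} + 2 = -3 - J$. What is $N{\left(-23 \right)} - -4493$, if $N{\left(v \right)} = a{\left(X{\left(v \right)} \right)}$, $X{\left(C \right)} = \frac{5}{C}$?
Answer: $\frac{103229}{23} \approx 4488.2$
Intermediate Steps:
$a{\left(J \right)} = -5 - J$ ($a{\left(J \right)} = -2 - \left(3 + J\right) = -5 - J$)
$N{\left(v \right)} = -5 - \frac{5}{v}$
$N{\left(-23 \right)} - -4493 = \left(-5 - \frac{5}{-23}\right) - -4493 = \left(-5 - - \frac{5}{23}\right) + 4493 = \left(-5 + \frac{5}{23}\right) + 4493 = - \frac{110}{23} + 4493 = \frac{103229}{23}$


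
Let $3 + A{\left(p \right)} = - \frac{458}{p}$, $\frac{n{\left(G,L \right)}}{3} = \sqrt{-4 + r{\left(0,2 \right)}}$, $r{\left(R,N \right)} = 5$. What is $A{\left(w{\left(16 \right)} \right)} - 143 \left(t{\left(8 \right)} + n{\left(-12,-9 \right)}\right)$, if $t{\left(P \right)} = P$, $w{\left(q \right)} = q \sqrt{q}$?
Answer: $- \frac{50661}{32} \approx -1583.2$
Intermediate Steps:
$w{\left(q \right)} = q^{\frac{3}{2}}$
$n{\left(G,L \right)} = 3$ ($n{\left(G,L \right)} = 3 \sqrt{-4 + 5} = 3 \sqrt{1} = 3 \cdot 1 = 3$)
$A{\left(p \right)} = -3 - \frac{458}{p}$
$A{\left(w{\left(16 \right)} \right)} - 143 \left(t{\left(8 \right)} + n{\left(-12,-9 \right)}\right) = \left(-3 - \frac{458}{16^{\frac{3}{2}}}\right) - 143 \left(8 + 3\right) = \left(-3 - \frac{458}{64}\right) - 1573 = \left(-3 - \frac{229}{32}\right) - 1573 = - \frac{325}{32} - 1573 = - \frac{50661}{32}$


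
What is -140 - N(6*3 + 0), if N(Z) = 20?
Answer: -160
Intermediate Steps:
-140 - N(6*3 + 0) = -140 - 1*20 = -140 - 20 = -160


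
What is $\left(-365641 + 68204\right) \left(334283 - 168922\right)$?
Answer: $-49184479757$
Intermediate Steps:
$\left(-365641 + 68204\right) \left(334283 - 168922\right) = \left(-297437\right) 165361 = -49184479757$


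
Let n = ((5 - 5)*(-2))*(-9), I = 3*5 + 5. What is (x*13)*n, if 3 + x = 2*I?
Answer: 0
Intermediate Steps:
I = 20 (I = 15 + 5 = 20)
x = 37 (x = -3 + 2*20 = -3 + 40 = 37)
n = 0 (n = (0*(-2))*(-9) = 0*(-9) = 0)
(x*13)*n = (37*13)*0 = 481*0 = 0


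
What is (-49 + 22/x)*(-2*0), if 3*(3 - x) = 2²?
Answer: 0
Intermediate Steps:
x = 5/3 (x = 3 - ⅓*2² = 3 - ⅓*4 = 3 - 4/3 = 5/3 ≈ 1.6667)
(-49 + 22/x)*(-2*0) = (-49 + 22/(5/3))*(-2*0) = (-49 + 22*(⅗))*0 = (-49 + 66/5)*0 = -179/5*0 = 0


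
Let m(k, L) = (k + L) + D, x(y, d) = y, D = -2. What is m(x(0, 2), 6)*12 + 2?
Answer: 50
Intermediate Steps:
m(k, L) = -2 + L + k (m(k, L) = (k + L) - 2 = (L + k) - 2 = -2 + L + k)
m(x(0, 2), 6)*12 + 2 = (-2 + 6 + 0)*12 + 2 = 4*12 + 2 = 48 + 2 = 50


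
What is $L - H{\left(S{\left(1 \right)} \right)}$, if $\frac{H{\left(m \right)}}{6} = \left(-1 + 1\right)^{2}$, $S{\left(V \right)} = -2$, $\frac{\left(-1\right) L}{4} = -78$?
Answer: $312$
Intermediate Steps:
$L = 312$ ($L = \left(-4\right) \left(-78\right) = 312$)
$H{\left(m \right)} = 0$ ($H{\left(m \right)} = 6 \left(-1 + 1\right)^{2} = 6 \cdot 0^{2} = 6 \cdot 0 = 0$)
$L - H{\left(S{\left(1 \right)} \right)} = 312 - 0 = 312 + 0 = 312$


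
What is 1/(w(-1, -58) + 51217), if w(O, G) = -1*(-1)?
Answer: 1/51218 ≈ 1.9524e-5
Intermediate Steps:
w(O, G) = 1
1/(w(-1, -58) + 51217) = 1/(1 + 51217) = 1/51218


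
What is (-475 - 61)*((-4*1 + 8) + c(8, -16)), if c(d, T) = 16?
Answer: -10720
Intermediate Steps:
(-475 - 61)*((-4*1 + 8) + c(8, -16)) = (-475 - 61)*((-4*1 + 8) + 16) = -536*((-4 + 8) + 16) = -536*(4 + 16) = -536*20 = -10720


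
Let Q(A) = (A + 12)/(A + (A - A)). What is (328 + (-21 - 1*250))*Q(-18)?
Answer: 19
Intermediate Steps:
Q(A) = (12 + A)/A (Q(A) = (12 + A)/(A + 0) = (12 + A)/A)
(328 + (-21 - 1*250))*Q(-18) = (328 + (-21 - 1*250))*((12 - 18)/(-18)) = (328 + (-21 - 250))*(-1/18*(-6)) = (328 - 271)*(1/3) = 57*(1/3) = 19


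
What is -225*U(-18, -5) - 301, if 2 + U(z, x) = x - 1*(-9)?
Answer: -751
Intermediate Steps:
U(z, x) = 7 + x (U(z, x) = -2 + (x - 1*(-9)) = -2 + (x + 9) = -2 + (9 + x) = 7 + x)
-225*U(-18, -5) - 301 = -225*(7 - 5) - 301 = -225*2 - 301 = -450 - 301 = -751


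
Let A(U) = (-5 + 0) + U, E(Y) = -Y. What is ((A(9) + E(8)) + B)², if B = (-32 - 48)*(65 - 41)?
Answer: 3701776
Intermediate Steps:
A(U) = -5 + U
B = -1920 (B = -80*24 = -1920)
((A(9) + E(8)) + B)² = (((-5 + 9) - 1*8) - 1920)² = ((4 - 8) - 1920)² = (-4 - 1920)² = (-1924)² = 3701776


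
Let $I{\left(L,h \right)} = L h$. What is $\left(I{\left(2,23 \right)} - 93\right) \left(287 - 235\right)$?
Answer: $-2444$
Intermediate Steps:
$\left(I{\left(2,23 \right)} - 93\right) \left(287 - 235\right) = \left(2 \cdot 23 - 93\right) \left(287 - 235\right) = \left(46 - 93\right) 52 = \left(-47\right) 52 = -2444$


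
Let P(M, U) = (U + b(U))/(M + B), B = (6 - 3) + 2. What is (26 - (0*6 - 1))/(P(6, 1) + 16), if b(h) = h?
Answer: 297/178 ≈ 1.6685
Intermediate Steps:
B = 5 (B = 3 + 2 = 5)
P(M, U) = 2*U/(5 + M) (P(M, U) = (U + U)/(M + 5) = (2*U)/(5 + M) = 2*U/(5 + M))
(26 - (0*6 - 1))/(P(6, 1) + 16) = (26 - (0*6 - 1))/(2*1/(5 + 6) + 16) = (26 - (0 - 1))/(2*1/11 + 16) = (26 - 1*(-1))/(2*1*(1/11) + 16) = (26 + 1)/(2/11 + 16) = 27/(178/11) = 27*(11/178) = 297/178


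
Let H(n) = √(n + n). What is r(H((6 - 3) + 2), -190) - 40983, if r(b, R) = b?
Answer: -40983 + √10 ≈ -40980.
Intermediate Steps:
H(n) = √2*√n (H(n) = √(2*n) = √2*√n)
r(H((6 - 3) + 2), -190) - 40983 = √2*√((6 - 3) + 2) - 40983 = √2*√(3 + 2) - 40983 = √2*√5 - 40983 = √10 - 40983 = -40983 + √10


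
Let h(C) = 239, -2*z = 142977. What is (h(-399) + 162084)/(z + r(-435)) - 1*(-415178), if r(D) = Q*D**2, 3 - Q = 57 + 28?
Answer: 12943537936460/31175877 ≈ 4.1518e+5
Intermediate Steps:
z = -142977/2 (z = -1/2*142977 = -142977/2 ≈ -71489.)
Q = -82 (Q = 3 - (57 + 28) = 3 - 1*85 = 3 - 85 = -82)
r(D) = -82*D**2
(h(-399) + 162084)/(z + r(-435)) - 1*(-415178) = (239 + 162084)/(-142977/2 - 82*(-435)**2) - 1*(-415178) = 162323/(-142977/2 - 82*189225) + 415178 = 162323/(-142977/2 - 15516450) + 415178 = 162323/(-31175877/2) + 415178 = 162323*(-2/31175877) + 415178 = -324646/31175877 + 415178 = 12943537936460/31175877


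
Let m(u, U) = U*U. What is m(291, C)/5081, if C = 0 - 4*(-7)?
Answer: 784/5081 ≈ 0.15430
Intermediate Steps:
C = 28 (C = 0 + 28 = 28)
m(u, U) = U²
m(291, C)/5081 = 28²/5081 = 784*(1/5081) = 784/5081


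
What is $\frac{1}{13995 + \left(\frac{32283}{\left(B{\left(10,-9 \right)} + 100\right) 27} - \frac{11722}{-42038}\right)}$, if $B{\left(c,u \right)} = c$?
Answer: $\frac{6936270}{97150427933} \approx 7.1397 \cdot 10^{-5}$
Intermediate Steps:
$\frac{1}{13995 + \left(\frac{32283}{\left(B{\left(10,-9 \right)} + 100\right) 27} - \frac{11722}{-42038}\right)} = \frac{1}{13995 - \left(- \frac{5861}{21019} - 32283 \frac{1}{27 \left(10 + 100\right)}\right)} = \frac{1}{13995 - \left(- \frac{5861}{21019} - \frac{32283}{110 \cdot 27}\right)} = \frac{1}{13995 + \left(\frac{32283}{2970} + \frac{5861}{21019}\right)} = \frac{1}{13995 + \left(32283 \cdot \frac{1}{2970} + \frac{5861}{21019}\right)} = \frac{1}{13995 + \left(\frac{3587}{330} + \frac{5861}{21019}\right)} = \frac{1}{13995 + \frac{77329283}{6936270}} = \frac{1}{\frac{97150427933}{6936270}} = \frac{6936270}{97150427933}$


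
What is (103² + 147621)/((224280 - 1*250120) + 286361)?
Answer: 158230/260521 ≈ 0.60736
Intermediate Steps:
(103² + 147621)/((224280 - 1*250120) + 286361) = (10609 + 147621)/((224280 - 250120) + 286361) = 158230/(-25840 + 286361) = 158230/260521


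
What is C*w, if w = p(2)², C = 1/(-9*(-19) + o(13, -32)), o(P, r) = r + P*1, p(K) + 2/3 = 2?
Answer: 2/171 ≈ 0.011696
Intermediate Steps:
p(K) = 4/3 (p(K) = -⅔ + 2 = 4/3)
o(P, r) = P + r (o(P, r) = r + P = P + r)
C = 1/152 (C = 1/(-9*(-19) + (13 - 32)) = 1/(171 - 19) = 1/152 ≈ 0.0065789)
w = 16/9 (w = (4/3)² = 16/9 ≈ 1.7778)
C*w = (1/152)*(16/9) = 2/171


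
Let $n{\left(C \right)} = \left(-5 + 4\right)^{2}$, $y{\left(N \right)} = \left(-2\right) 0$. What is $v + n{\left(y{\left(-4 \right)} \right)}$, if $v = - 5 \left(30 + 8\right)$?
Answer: $-189$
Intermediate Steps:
$y{\left(N \right)} = 0$
$n{\left(C \right)} = 1$ ($n{\left(C \right)} = \left(-1\right)^{2} = 1$)
$v = -190$ ($v = \left(-5\right) 38 = -190$)
$v + n{\left(y{\left(-4 \right)} \right)} = -190 + 1 = -189$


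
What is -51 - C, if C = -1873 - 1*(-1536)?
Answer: 286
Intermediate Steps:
C = -337 (C = -1873 + 1536 = -337)
-51 - C = -51 - 1*(-337) = -51 + 337 = 286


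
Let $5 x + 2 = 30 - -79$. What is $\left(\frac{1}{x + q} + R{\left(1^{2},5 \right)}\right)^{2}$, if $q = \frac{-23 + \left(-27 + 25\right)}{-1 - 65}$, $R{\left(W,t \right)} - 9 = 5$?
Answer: $\frac{10190498704}{51652969} \approx 197.29$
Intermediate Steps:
$R{\left(W,t \right)} = 14$ ($R{\left(W,t \right)} = 9 + 5 = 14$)
$x = \frac{107}{5}$ ($x = - \frac{2}{5} + \frac{30 - -79}{5} = - \frac{2}{5} + \frac{30 + 79}{5} = - \frac{2}{5} + \frac{1}{5} \cdot 109 = - \frac{2}{5} + \frac{109}{5} = \frac{107}{5} \approx 21.4$)
$q = \frac{25}{66}$ ($q = \frac{-23 - 2}{-66} = \left(-25\right) \left(- \frac{1}{66}\right) = \frac{25}{66} \approx 0.37879$)
$\left(\frac{1}{x + q} + R{\left(1^{2},5 \right)}\right)^{2} = \left(\frac{1}{\frac{107}{5} + \frac{25}{66}} + 14\right)^{2} = \left(\frac{1}{\frac{7187}{330}} + 14\right)^{2} = \left(\frac{330}{7187} + 14\right)^{2} = \left(\frac{100948}{7187}\right)^{2} = \frac{10190498704}{51652969}$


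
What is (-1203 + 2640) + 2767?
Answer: 4204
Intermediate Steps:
(-1203 + 2640) + 2767 = 1437 + 2767 = 4204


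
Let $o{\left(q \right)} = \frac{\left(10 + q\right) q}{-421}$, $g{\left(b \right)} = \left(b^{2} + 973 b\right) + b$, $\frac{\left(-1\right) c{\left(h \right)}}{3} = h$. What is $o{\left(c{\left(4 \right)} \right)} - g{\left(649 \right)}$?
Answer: $- \frac{443450691}{421} \approx -1.0533 \cdot 10^{6}$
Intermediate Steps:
$c{\left(h \right)} = - 3 h$
$g{\left(b \right)} = b^{2} + 974 b$
$o{\left(q \right)} = - \frac{q \left(10 + q\right)}{421}$ ($o{\left(q \right)} = q \left(10 + q\right) \left(- \frac{1}{421}\right) = - \frac{q \left(10 + q\right)}{421}$)
$o{\left(c{\left(4 \right)} \right)} - g{\left(649 \right)} = - \frac{\left(-3\right) 4 \left(10 - 12\right)}{421} - 649 \left(974 + 649\right) = \left(- \frac{1}{421}\right) \left(-12\right) \left(10 - 12\right) - 649 \cdot 1623 = \left(- \frac{1}{421}\right) \left(-12\right) \left(-2\right) - 1053327 = - \frac{24}{421} - 1053327 = - \frac{443450691}{421}$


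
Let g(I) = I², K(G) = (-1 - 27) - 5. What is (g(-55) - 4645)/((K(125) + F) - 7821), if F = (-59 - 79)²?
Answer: -54/373 ≈ -0.14477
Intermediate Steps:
K(G) = -33 (K(G) = -28 - 5 = -33)
F = 19044 (F = (-138)² = 19044)
(g(-55) - 4645)/((K(125) + F) - 7821) = ((-55)² - 4645)/((-33 + 19044) - 7821) = (3025 - 4645)/(19011 - 7821) = -1620/11190 = -1620*1/11190 = -54/373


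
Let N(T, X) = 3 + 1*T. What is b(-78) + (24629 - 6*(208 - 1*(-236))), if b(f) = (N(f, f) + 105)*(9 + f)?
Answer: 19895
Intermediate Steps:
N(T, X) = 3 + T
b(f) = (9 + f)*(108 + f) (b(f) = ((3 + f) + 105)*(9 + f) = (108 + f)*(9 + f) = (9 + f)*(108 + f))
b(-78) + (24629 - 6*(208 - 1*(-236))) = (972 + (-78)**2 + 117*(-78)) + (24629 - 6*(208 - 1*(-236))) = (972 + 6084 - 9126) + (24629 - 6*(208 + 236)) = -2070 + (24629 - 6*444) = -2070 + (24629 - 1*2664) = -2070 + (24629 - 2664) = -2070 + 21965 = 19895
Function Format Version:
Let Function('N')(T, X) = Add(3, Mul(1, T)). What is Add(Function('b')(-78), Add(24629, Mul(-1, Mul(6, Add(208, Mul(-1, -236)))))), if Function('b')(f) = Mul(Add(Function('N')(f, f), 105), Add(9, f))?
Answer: 19895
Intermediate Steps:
Function('N')(T, X) = Add(3, T)
Function('b')(f) = Mul(Add(9, f), Add(108, f)) (Function('b')(f) = Mul(Add(Add(3, f), 105), Add(9, f)) = Mul(Add(108, f), Add(9, f)) = Mul(Add(9, f), Add(108, f)))
Add(Function('b')(-78), Add(24629, Mul(-1, Mul(6, Add(208, Mul(-1, -236)))))) = Add(Add(972, Pow(-78, 2), Mul(117, -78)), Add(24629, Mul(-1, Mul(6, Add(208, Mul(-1, -236)))))) = Add(Add(972, 6084, -9126), Add(24629, Mul(-1, Mul(6, Add(208, 236))))) = Add(-2070, Add(24629, Mul(-1, Mul(6, 444)))) = Add(-2070, Add(24629, Mul(-1, 2664))) = Add(-2070, Add(24629, -2664)) = Add(-2070, 21965) = 19895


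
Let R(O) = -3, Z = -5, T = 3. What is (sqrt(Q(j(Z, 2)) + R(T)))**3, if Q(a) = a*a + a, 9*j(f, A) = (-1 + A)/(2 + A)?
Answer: -3851*I*sqrt(3851)/46656 ≈ -5.1222*I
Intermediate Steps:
j(f, A) = (-1 + A)/(9*(2 + A)) (j(f, A) = ((-1 + A)/(2 + A))/9 = (-1 + A)/(9*(2 + A)))
Q(a) = a + a**2 (Q(a) = a**2 + a = a + a**2)
(sqrt(Q(j(Z, 2)) + R(T)))**3 = (sqrt(((-1 + 2)/(9*(2 + 2)))*(1 + (-1 + 2)/(9*(2 + 2))) - 3))**3 = (sqrt(((1/9)*1/4)*(1 + (1/9)*1/4) - 3))**3 = (sqrt(((1/9)*(1/4)*1)*(1 + (1/9)*(1/4)*1) - 3))**3 = (sqrt((1 + 1/36)/36 - 3))**3 = (sqrt((1/36)*(37/36) - 3))**3 = (sqrt(37/1296 - 3))**3 = (sqrt(-3851/1296))**3 = (I*sqrt(3851)/36)**3 = -3851*I*sqrt(3851)/46656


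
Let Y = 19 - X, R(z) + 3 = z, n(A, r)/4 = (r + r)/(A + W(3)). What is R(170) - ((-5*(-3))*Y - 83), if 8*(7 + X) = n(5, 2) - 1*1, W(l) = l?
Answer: -1105/8 ≈ -138.13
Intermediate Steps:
n(A, r) = 8*r/(3 + A) (n(A, r) = 4*((r + r)/(A + 3)) = 4*((2*r)/(3 + A)) = 4*(2*r/(3 + A)) = 8*r/(3 + A))
R(z) = -3 + z
X = -55/8 (X = -7 + (8*2/(3 + 5) - 1*1)/8 = -7 + (8*2/8 - 1)/8 = -7 + (8*2*(1/8) - 1)/8 = -7 + (2 - 1)/8 = -7 + (1/8)*1 = -7 + 1/8 = -55/8 ≈ -6.8750)
Y = 207/8 (Y = 19 - 1*(-55/8) = 19 + 55/8 = 207/8 ≈ 25.875)
R(170) - ((-5*(-3))*Y - 83) = (-3 + 170) - (-5*(-3)*(207/8) - 83) = 167 - (15*(207/8) - 83) = 167 - (3105/8 - 83) = 167 - 1*2441/8 = 167 - 2441/8 = -1105/8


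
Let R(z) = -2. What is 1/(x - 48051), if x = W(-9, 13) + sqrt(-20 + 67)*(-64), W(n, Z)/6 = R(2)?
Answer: -48063/2309859457 + 64*sqrt(47)/2309859457 ≈ -2.0618e-5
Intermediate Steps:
W(n, Z) = -12 (W(n, Z) = 6*(-2) = -12)
x = -12 - 64*sqrt(47) (x = -12 + sqrt(-20 + 67)*(-64) = -12 + sqrt(47)*(-64) = -12 - 64*sqrt(47) ≈ -450.76)
1/(x - 48051) = 1/((-12 - 64*sqrt(47)) - 48051) = 1/(-48063 - 64*sqrt(47))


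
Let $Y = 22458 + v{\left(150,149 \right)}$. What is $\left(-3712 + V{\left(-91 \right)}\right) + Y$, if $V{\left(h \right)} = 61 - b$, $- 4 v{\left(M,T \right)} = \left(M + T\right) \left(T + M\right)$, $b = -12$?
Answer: $- \frac{14125}{4} \approx -3531.3$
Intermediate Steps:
$v{\left(M,T \right)} = - \frac{\left(M + T\right)^{2}}{4}$ ($v{\left(M,T \right)} = - \frac{\left(M + T\right) \left(T + M\right)}{4} = - \frac{\left(M + T\right) \left(M + T\right)}{4} = - \frac{\left(M + T\right)^{2}}{4}$)
$V{\left(h \right)} = 73$ ($V{\left(h \right)} = 61 - -12 = 61 + 12 = 73$)
$Y = \frac{431}{4}$ ($Y = 22458 - \frac{\left(150 + 149\right)^{2}}{4} = 22458 - \frac{299^{2}}{4} = 22458 - \frac{89401}{4} = \frac{431}{4} \approx 107.75$)
$\left(-3712 + V{\left(-91 \right)}\right) + Y = \left(-3712 + 73\right) + \frac{431}{4} = -3639 + \frac{431}{4} = - \frac{14125}{4}$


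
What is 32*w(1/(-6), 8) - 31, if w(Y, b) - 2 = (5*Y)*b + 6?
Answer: 35/3 ≈ 11.667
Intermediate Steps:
w(Y, b) = 8 + 5*Y*b (w(Y, b) = 2 + ((5*Y)*b + 6) = 2 + (5*Y*b + 6) = 2 + (6 + 5*Y*b) = 8 + 5*Y*b)
32*w(1/(-6), 8) - 31 = 32*(8 + 5*8/(-6)) - 31 = 32*(8 + 5*(-⅙)*8) - 31 = 32*(8 - 20/3) - 31 = 32*(4/3) - 31 = 128/3 - 31 = 35/3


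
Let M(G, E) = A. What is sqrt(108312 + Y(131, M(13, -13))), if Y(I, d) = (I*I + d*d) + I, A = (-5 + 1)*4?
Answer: 2*sqrt(31465) ≈ 354.77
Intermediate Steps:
A = -16 (A = -4*4 = -16)
M(G, E) = -16
Y(I, d) = I + I**2 + d**2 (Y(I, d) = (I**2 + d**2) + I = I + I**2 + d**2)
sqrt(108312 + Y(131, M(13, -13))) = sqrt(108312 + (131 + 131**2 + (-16)**2)) = sqrt(108312 + (131 + 17161 + 256)) = sqrt(108312 + 17548) = sqrt(125860) = 2*sqrt(31465)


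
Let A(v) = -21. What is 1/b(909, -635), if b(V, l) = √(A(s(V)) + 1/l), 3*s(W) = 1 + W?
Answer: -I*√2117090/6668 ≈ -0.21821*I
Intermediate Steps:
s(W) = ⅓ + W/3 (s(W) = (1 + W)/3 = ⅓ + W/3)
b(V, l) = √(-21 + 1/l)
1/b(909, -635) = 1/(√(-21 + 1/(-635))) = 1/(√(-21 - 1/635)) = 1/(√(-13336/635)) = 1/(2*I*√2117090/635) = -I*√2117090/6668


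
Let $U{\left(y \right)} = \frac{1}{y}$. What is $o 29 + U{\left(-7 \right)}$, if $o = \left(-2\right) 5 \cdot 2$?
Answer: $- \frac{4061}{7} \approx -580.14$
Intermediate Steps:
$o = -20$ ($o = \left(-10\right) 2 = -20$)
$o 29 + U{\left(-7 \right)} = \left(-20\right) 29 + \frac{1}{-7} = -580 - \frac{1}{7} = - \frac{4061}{7}$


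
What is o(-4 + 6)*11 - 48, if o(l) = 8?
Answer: 40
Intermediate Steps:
o(-4 + 6)*11 - 48 = 8*11 - 48 = 88 - 48 = 40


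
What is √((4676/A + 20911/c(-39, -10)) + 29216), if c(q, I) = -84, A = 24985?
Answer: √31898077290148965/1049370 ≈ 170.20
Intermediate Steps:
√((4676/A + 20911/c(-39, -10)) + 29216) = √((4676/24985 + 20911/(-84)) + 29216) = √((4676*(1/24985) + 20911*(-1/84)) + 29216) = √((4676/24985 - 20911/84) + 29216) = √(-522068551/2098740 + 29216) = √(60794719289/2098740) = √31898077290148965/1049370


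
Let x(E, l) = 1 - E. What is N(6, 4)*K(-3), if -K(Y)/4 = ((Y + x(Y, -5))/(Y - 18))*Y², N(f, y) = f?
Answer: 72/7 ≈ 10.286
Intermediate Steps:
K(Y) = -4*Y²/(-18 + Y) (K(Y) = -4*(Y + (1 - Y))/(Y - 18)*Y² = -4*1/(-18 + Y)*Y² = -4*Y²/(-18 + Y))
N(6, 4)*K(-3) = 6*(-4*(-3)²/(-18 - 3)) = 6*(-4*9/(-21)) = 6*(-4*9*(-1/21)) = 6*(12/7) = 72/7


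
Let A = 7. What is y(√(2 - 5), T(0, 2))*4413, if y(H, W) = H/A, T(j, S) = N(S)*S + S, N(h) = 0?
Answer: 4413*I*√3/7 ≈ 1091.9*I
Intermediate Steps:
T(j, S) = S (T(j, S) = 0*S + S = 0 + S = S)
y(H, W) = H/7
y(√(2 - 5), T(0, 2))*4413 = (√(2 - 5)/7)*4413 = (√(-3)/7)*4413 = ((I*√3)/7)*4413 = (I*√3/7)*4413 = 4413*I*√3/7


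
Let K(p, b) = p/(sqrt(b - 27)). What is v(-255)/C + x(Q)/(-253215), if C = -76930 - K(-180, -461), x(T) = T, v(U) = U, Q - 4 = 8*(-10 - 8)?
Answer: 1414201584341/365654333707137 - 459*I*sqrt(122)/14440468918 ≈ 0.0038676 - 3.5108e-7*I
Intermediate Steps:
Q = -140 (Q = 4 + 8*(-10 - 8) = 4 + 8*(-18) = 4 - 144 = -140)
K(p, b) = p/sqrt(-27 + b) (K(p, b) = p/(sqrt(-27 + b)) = p/sqrt(-27 + b))
C = -76930 - 45*I*sqrt(122)/61 (C = -76930 - (-180)/sqrt(-27 - 461) = -76930 - (-180)/sqrt(-488) = -76930 - (-180)*(-I*sqrt(122)/244) = -76930 - 45*I*sqrt(122)/61 ≈ -76930.0 - 8.1482*I)
v(-255)/C + x(Q)/(-253215) = -255/(-76930 - 45*I*sqrt(122)/61) - 140/(-253215) = -255/(-76930 - 45*I*sqrt(122)/61) - 140*(-1/253215) = -255/(-76930 - 45*I*sqrt(122)/61) + 28/50643 = 28/50643 - 255/(-76930 - 45*I*sqrt(122)/61)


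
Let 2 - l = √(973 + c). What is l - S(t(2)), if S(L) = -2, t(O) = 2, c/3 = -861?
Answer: 4 - I*√1610 ≈ 4.0 - 40.125*I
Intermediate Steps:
c = -2583 (c = 3*(-861) = -2583)
l = 2 - I*√1610 (l = 2 - √(973 - 2583) = 2 - √(-1610) = 2 - I*√1610 ≈ 2.0 - 40.125*I)
l - S(t(2)) = (2 - I*√1610) - 1*(-2) = (2 - I*√1610) + 2 = 4 - I*√1610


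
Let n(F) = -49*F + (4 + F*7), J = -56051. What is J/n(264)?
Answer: 56051/11084 ≈ 5.0569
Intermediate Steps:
n(F) = 4 - 42*F (n(F) = -49*F + (4 + 7*F) = 4 - 42*F)
J/n(264) = -56051/(4 - 42*264) = -56051/(4 - 11088) = -56051/(-11084) = -56051*(-1/11084) = 56051/11084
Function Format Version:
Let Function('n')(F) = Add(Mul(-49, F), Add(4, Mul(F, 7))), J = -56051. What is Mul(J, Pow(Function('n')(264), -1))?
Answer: Rational(56051, 11084) ≈ 5.0569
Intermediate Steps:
Function('n')(F) = Add(4, Mul(-42, F)) (Function('n')(F) = Add(Mul(-49, F), Add(4, Mul(7, F))) = Add(4, Mul(-42, F)))
Mul(J, Pow(Function('n')(264), -1)) = Mul(-56051, Pow(Add(4, Mul(-42, 264)), -1)) = Mul(-56051, Pow(Add(4, -11088), -1)) = Mul(-56051, Pow(-11084, -1)) = Mul(-56051, Rational(-1, 11084)) = Rational(56051, 11084)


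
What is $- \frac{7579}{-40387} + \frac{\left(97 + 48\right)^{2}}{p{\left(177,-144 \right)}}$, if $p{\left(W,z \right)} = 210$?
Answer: $\frac{170145653}{1696254} \approx 100.31$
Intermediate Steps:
$- \frac{7579}{-40387} + \frac{\left(97 + 48\right)^{2}}{p{\left(177,-144 \right)}} = - \frac{7579}{-40387} + \frac{\left(97 + 48\right)^{2}}{210} = \left(-7579\right) \left(- \frac{1}{40387}\right) + 145^{2} \cdot \frac{1}{210} = \frac{7579}{40387} + 21025 \cdot \frac{1}{210} = \frac{7579}{40387} + \frac{4205}{42} = \frac{170145653}{1696254}$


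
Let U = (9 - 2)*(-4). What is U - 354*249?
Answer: -88174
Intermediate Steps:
U = -28 (U = 7*(-4) = -28)
U - 354*249 = -28 - 354*249 = -28 - 88146 = -88174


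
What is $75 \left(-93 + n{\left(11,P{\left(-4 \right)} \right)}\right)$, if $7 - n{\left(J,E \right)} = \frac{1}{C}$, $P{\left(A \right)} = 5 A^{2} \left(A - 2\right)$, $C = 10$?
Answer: $- \frac{12915}{2} \approx -6457.5$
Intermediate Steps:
$P{\left(A \right)} = 5 A^{2} \left(-2 + A\right)$
$n{\left(J,E \right)} = \frac{69}{10}$ ($n{\left(J,E \right)} = 7 - \frac{1}{10} = \frac{69}{10}$)
$75 \left(-93 + n{\left(11,P{\left(-4 \right)} \right)}\right) = 75 \left(-93 + \frac{69}{10}\right) = 75 \left(- \frac{861}{10}\right) = - \frac{12915}{2}$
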